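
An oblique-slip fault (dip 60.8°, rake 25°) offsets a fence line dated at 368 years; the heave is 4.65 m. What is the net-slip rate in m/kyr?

61.3 m/kyr

dip-slip = heave / cos(dip) = 4.65 / cos(60.8°) = 9.531 m
net slip = dip-slip / sin(rake) = 9.531 / sin(25°) = 22.55 m
rate = 22.55 m / 368 years = 0.0613 m/yr = 61.3 m/kyr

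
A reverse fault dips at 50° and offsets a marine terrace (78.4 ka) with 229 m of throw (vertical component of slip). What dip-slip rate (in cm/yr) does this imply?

dip-slip = throw / sin(dip) = 229 m / sin(50°) = 298.9 m
rate = 298.9 m / 78.4 ka = 0.00381 m/yr = 0.381 cm/yr

0.381 cm/yr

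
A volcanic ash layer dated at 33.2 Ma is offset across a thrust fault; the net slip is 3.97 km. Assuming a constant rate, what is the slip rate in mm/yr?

rate = 3.97 km / 33.2 Ma = 0.000120 m/yr = 0.120 mm/yr

0.120 mm/yr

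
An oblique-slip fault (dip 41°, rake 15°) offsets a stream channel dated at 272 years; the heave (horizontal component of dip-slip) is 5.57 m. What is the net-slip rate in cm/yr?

dip-slip = heave / cos(dip) = 5.57 / cos(41°) = 7.380 m
net slip = dip-slip / sin(rake) = 7.380 / sin(15°) = 28.52 m
rate = 28.52 m / 272 years = 0.105 m/yr = 10.5 cm/yr

10.5 cm/yr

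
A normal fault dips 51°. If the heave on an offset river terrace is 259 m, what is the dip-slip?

dip-slip = heave / cos(dip) = 259 / cos(51°) = 412 m

412 m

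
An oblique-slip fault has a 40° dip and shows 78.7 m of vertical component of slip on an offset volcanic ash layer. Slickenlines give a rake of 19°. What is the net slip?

dip-slip = throw / sin(dip) = 78.7 / sin(40°) = 122.4 m
net slip = dip-slip / sin(rake) = 122.4 / sin(19°) = 376 m

376 m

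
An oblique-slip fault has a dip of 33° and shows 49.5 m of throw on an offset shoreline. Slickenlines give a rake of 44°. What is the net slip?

131 m

dip-slip = throw / sin(dip) = 49.5 / sin(33°) = 90.89 m
net slip = dip-slip / sin(rake) = 90.89 / sin(44°) = 131 m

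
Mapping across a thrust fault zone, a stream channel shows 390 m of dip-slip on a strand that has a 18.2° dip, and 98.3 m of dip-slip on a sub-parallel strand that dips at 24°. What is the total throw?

162 m

throw_A = 390 × sin(18.2°) = 121.8 m
throw_B = 98.3 × sin(24°) = 39.98 m
total = 121.8 + 39.98 = 162 m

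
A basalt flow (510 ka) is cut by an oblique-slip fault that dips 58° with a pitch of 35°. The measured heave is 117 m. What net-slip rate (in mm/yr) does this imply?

0.755 mm/yr

dip-slip = heave / cos(dip) = 117 / cos(58°) = 220.8 m
net slip = dip-slip / sin(rake) = 220.8 / sin(35°) = 384.9 m
rate = 384.9 m / 510 ka = 0.000755 m/yr = 0.755 mm/yr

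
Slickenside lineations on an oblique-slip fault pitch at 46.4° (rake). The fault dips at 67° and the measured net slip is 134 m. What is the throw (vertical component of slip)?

89.3 m

dip-slip = net slip × sin(rake) = 134 m × sin(46.4°) = 97.04 m
throw = dip-slip × sin(dip) = 97.04 × sin(67°) = 89.3 m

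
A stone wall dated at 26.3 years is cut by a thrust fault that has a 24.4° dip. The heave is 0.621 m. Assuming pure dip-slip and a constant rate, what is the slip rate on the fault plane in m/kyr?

25.9 m/kyr

dip-slip = heave / cos(dip) = 0.621 m / cos(24.4°) = 0.6819 m
rate = 0.6819 m / 26.3 years = 0.0259 m/yr = 25.9 m/kyr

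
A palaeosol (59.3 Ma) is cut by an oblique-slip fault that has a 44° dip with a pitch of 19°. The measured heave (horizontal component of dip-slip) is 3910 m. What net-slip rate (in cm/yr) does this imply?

0.0282 cm/yr

dip-slip = heave / cos(dip) = 3910 / cos(44°) = 5436 m
net slip = dip-slip / sin(rake) = 5436 / sin(19°) = 16700 m
rate = 16700 m / 59.3 Ma = 0.000282 m/yr = 0.0282 cm/yr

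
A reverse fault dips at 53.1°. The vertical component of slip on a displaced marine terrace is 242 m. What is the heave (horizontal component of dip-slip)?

heave = throw / tan(dip) = 242 / tan(53.1°) = 182 m

182 m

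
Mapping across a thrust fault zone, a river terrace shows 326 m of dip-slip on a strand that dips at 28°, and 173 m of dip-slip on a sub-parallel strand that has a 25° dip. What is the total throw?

throw_A = 326 × sin(28°) = 153 m
throw_B = 173 × sin(25°) = 73.11 m
total = 153 + 73.11 = 226 m

226 m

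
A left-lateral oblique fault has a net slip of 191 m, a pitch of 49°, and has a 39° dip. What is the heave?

112 m

dip-slip = net slip × sin(rake) = 191 m × sin(49°) = 144.1 m
heave = dip-slip × cos(dip) = 144.1 × cos(39°) = 112 m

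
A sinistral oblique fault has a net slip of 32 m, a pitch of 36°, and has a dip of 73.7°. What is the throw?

18.1 m

dip-slip = net slip × sin(rake) = 32 m × sin(36°) = 18.81 m
throw = dip-slip × sin(dip) = 18.81 × sin(73.7°) = 18.1 m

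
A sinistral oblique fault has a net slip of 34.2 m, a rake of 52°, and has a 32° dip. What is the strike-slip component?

strike-slip = net slip × cos(rake) = 34.2 m × cos(52°) = 21.1 m

21.1 m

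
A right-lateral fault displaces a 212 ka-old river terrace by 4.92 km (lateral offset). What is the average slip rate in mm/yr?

rate = 4.92 km / 212 ka = 0.0232 m/yr = 23.2 mm/yr

23.2 mm/yr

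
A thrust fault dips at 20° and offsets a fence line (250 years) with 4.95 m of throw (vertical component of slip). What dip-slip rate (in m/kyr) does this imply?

dip-slip = throw / sin(dip) = 4.95 m / sin(20°) = 14.47 m
rate = 14.47 m / 250 years = 0.0579 m/yr = 57.9 m/kyr

57.9 m/kyr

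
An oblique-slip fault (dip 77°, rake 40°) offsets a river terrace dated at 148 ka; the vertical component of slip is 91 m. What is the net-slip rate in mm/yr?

0.982 mm/yr

dip-slip = throw / sin(dip) = 91 / sin(77°) = 93.39 m
net slip = dip-slip / sin(rake) = 93.39 / sin(40°) = 145.3 m
rate = 145.3 m / 148 ka = 0.000982 m/yr = 0.982 mm/yr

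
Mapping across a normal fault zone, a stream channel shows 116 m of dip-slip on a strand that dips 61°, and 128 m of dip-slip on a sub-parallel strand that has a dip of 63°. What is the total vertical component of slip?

throw_A = 116 × sin(61°) = 101.5 m
throw_B = 128 × sin(63°) = 114 m
total = 101.5 + 114 = 216 m

216 m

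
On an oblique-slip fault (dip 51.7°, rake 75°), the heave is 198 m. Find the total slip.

dip-slip = heave / cos(dip) = 198 / cos(51.7°) = 319.5 m
net slip = dip-slip / sin(rake) = 319.5 / sin(75°) = 331 m

331 m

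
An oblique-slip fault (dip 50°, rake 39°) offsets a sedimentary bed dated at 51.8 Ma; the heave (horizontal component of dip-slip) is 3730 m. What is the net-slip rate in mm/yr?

0.178 mm/yr

dip-slip = heave / cos(dip) = 3730 / cos(50°) = 5803 m
net slip = dip-slip / sin(rake) = 5803 / sin(39°) = 9221 m
rate = 9221 m / 51.8 Ma = 0.000178 m/yr = 0.178 mm/yr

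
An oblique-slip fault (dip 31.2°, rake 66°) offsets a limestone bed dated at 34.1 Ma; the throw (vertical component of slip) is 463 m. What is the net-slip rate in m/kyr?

dip-slip = throw / sin(dip) = 463 / sin(31.2°) = 893.8 m
net slip = dip-slip / sin(rake) = 893.8 / sin(66°) = 978.4 m
rate = 978.4 m / 34.1 Ma = 0.0000287 m/yr = 0.0287 m/kyr

0.0287 m/kyr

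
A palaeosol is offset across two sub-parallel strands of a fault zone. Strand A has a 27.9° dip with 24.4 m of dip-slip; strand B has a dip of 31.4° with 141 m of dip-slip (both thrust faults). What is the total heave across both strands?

heave_A = 24.4 × cos(27.9°) = 21.56 m
heave_B = 141 × cos(31.4°) = 120.4 m
total = 21.56 + 120.4 = 142 m

142 m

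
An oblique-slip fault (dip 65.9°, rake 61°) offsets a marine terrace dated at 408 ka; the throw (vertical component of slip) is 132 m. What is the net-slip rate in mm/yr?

dip-slip = throw / sin(dip) = 132 / sin(65.9°) = 144.6 m
net slip = dip-slip / sin(rake) = 144.6 / sin(61°) = 165.3 m
rate = 165.3 m / 408 ka = 0.000405 m/yr = 0.405 mm/yr

0.405 mm/yr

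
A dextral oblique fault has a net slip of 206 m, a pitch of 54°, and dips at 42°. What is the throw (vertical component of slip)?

112 m

dip-slip = net slip × sin(rake) = 206 m × sin(54°) = 166.7 m
throw = dip-slip × sin(dip) = 166.7 × sin(42°) = 112 m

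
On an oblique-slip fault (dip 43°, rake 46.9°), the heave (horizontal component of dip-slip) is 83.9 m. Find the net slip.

dip-slip = heave / cos(dip) = 83.9 / cos(43°) = 114.7 m
net slip = dip-slip / sin(rake) = 114.7 / sin(46.9°) = 157 m

157 m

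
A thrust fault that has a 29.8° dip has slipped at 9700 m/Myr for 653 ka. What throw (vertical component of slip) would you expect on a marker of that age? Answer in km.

dip-slip = rate × time = 9700 m/Myr × 653 ka = 6334 m
throw = dip-slip × sin(dip) = 6334 × sin(29.8°) = 3150 m = 3.15 km

3.15 km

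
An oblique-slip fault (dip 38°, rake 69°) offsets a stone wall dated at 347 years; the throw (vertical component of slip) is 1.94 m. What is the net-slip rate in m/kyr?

9.73 m/kyr

dip-slip = throw / sin(dip) = 1.94 / sin(38°) = 3.151 m
net slip = dip-slip / sin(rake) = 3.151 / sin(69°) = 3.375 m
rate = 3.375 m / 347 years = 0.00973 m/yr = 9.73 m/kyr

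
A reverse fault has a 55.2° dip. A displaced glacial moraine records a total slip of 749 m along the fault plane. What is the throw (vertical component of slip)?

throw = dip-slip × sin(dip) = 749 m × sin(55.2°) = 615 m

615 m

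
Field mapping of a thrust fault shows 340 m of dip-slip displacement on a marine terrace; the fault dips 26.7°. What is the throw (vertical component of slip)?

throw = dip-slip × sin(dip) = 340 m × sin(26.7°) = 153 m

153 m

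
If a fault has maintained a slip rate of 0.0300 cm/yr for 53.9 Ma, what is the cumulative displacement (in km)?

16.2 km

slip = rate × time = 0.0300 cm/yr × 53.9 Ma = 16200 m = 16.2 km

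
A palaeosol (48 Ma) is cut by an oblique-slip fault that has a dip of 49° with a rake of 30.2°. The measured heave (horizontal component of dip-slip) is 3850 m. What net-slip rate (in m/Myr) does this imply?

243 m/Myr

dip-slip = heave / cos(dip) = 3850 / cos(49°) = 5868 m
net slip = dip-slip / sin(rake) = 5868 / sin(30.2°) = 11670 m
rate = 11670 m / 48 Ma = 0.000243 m/yr = 243 m/Myr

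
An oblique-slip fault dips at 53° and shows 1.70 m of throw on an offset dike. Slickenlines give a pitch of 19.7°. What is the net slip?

dip-slip = throw / sin(dip) = 1.70 / sin(53°) = 2.129 m
net slip = dip-slip / sin(rake) = 2.129 / sin(19.7°) = 6.31 m

6.31 m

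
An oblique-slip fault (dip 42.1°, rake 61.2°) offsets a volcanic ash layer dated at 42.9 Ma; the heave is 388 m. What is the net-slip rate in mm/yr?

dip-slip = heave / cos(dip) = 388 / cos(42.1°) = 522.9 m
net slip = dip-slip / sin(rake) = 522.9 / sin(61.2°) = 596.7 m
rate = 596.7 m / 42.9 Ma = 0.0000139 m/yr = 0.0139 mm/yr

0.0139 mm/yr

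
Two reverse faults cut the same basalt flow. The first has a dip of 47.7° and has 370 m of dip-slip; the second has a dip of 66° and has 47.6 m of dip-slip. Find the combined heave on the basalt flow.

heave_A = 370 × cos(47.7°) = 249 m
heave_B = 47.6 × cos(66°) = 19.36 m
total = 249 + 19.36 = 268 m

268 m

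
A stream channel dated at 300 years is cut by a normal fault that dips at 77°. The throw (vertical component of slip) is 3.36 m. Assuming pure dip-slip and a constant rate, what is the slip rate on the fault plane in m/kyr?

dip-slip = throw / sin(dip) = 3.36 m / sin(77°) = 3.448 m
rate = 3.448 m / 300 years = 0.0115 m/yr = 11.5 m/kyr

11.5 m/kyr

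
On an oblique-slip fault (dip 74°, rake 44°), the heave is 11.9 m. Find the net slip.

dip-slip = heave / cos(dip) = 11.9 / cos(74°) = 43.17 m
net slip = dip-slip / sin(rake) = 43.17 / sin(44°) = 62.1 m

62.1 m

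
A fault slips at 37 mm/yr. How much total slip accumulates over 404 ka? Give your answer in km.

14.9 km

slip = rate × time = 37 mm/yr × 404 ka = 14900 m = 14.9 km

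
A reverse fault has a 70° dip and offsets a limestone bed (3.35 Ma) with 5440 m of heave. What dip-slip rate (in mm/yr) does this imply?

4.75 mm/yr

dip-slip = heave / cos(dip) = 5440 m / cos(70°) = 15910 m
rate = 15910 m / 3.35 Ma = 0.00475 m/yr = 4.75 mm/yr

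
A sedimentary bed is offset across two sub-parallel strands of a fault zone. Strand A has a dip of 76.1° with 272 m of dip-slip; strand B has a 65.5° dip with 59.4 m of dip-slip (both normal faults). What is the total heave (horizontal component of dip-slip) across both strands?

heave_A = 272 × cos(76.1°) = 65.34 m
heave_B = 59.4 × cos(65.5°) = 24.63 m
total = 65.34 + 24.63 = 90 m

90 m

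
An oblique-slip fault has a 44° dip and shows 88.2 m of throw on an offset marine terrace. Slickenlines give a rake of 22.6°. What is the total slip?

330 m

dip-slip = throw / sin(dip) = 88.2 / sin(44°) = 127 m
net slip = dip-slip / sin(rake) = 127 / sin(22.6°) = 330 m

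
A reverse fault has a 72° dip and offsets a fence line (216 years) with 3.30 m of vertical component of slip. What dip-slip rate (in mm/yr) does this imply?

16.1 mm/yr

dip-slip = throw / sin(dip) = 3.30 m / sin(72°) = 3.470 m
rate = 3.470 m / 216 years = 0.0161 m/yr = 16.1 mm/yr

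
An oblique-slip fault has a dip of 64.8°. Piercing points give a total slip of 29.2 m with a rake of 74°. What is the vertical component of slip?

dip-slip = net slip × sin(rake) = 29.2 m × sin(74°) = 28.07 m
throw = dip-slip × sin(dip) = 28.07 × sin(64.8°) = 25.4 m

25.4 m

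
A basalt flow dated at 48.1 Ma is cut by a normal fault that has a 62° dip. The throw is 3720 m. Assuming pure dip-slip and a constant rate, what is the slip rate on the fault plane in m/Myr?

87.6 m/Myr

dip-slip = throw / sin(dip) = 3720 m / sin(62°) = 4213 m
rate = 4213 m / 48.1 Ma = 0.0000876 m/yr = 87.6 m/Myr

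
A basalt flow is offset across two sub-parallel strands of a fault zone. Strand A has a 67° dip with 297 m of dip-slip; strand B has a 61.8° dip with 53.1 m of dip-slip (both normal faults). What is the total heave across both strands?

heave_A = 297 × cos(67°) = 116 m
heave_B = 53.1 × cos(61.8°) = 25.09 m
total = 116 + 25.09 = 141 m

141 m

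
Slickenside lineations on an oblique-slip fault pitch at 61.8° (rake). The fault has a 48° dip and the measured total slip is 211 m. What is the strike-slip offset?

strike-slip = net slip × cos(rake) = 211 m × cos(61.8°) = 99.7 m

99.7 m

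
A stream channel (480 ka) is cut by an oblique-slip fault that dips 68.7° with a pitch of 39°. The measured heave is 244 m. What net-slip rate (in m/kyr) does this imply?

2.22 m/kyr

dip-slip = heave / cos(dip) = 244 / cos(68.7°) = 671.7 m
net slip = dip-slip / sin(rake) = 671.7 / sin(39°) = 1067 m
rate = 1067 m / 480 ka = 0.00222 m/yr = 2.22 m/kyr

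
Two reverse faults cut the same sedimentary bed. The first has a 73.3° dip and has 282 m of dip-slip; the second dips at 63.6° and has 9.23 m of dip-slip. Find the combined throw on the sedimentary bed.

throw_A = 282 × sin(73.3°) = 270.1 m
throw_B = 9.23 × sin(63.6°) = 8.267 m
total = 270.1 + 8.267 = 278 m

278 m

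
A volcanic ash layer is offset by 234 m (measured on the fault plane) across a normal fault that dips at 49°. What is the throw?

throw = dip-slip × sin(dip) = 234 m × sin(49°) = 177 m

177 m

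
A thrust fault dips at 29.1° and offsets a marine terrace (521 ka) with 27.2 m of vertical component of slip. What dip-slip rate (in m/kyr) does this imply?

dip-slip = throw / sin(dip) = 27.2 m / sin(29.1°) = 55.93 m
rate = 55.93 m / 521 ka = 0.000107 m/yr = 0.107 m/kyr

0.107 m/kyr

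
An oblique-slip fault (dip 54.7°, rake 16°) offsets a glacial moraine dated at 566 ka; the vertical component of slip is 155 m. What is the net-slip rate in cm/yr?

0.122 cm/yr

dip-slip = throw / sin(dip) = 155 / sin(54.7°) = 189.9 m
net slip = dip-slip / sin(rake) = 189.9 / sin(16°) = 689 m
rate = 689 m / 566 ka = 0.00122 m/yr = 0.122 cm/yr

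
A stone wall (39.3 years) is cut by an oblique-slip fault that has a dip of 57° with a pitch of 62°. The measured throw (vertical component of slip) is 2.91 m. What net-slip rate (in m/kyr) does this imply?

dip-slip = throw / sin(dip) = 2.91 / sin(57°) = 3.470 m
net slip = dip-slip / sin(rake) = 3.470 / sin(62°) = 3.930 m
rate = 3.930 m / 39.3 years = 0.100 m/yr = 100 m/kyr

100 m/kyr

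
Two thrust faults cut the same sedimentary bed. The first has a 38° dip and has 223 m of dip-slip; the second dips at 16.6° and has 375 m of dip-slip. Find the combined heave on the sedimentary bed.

heave_A = 223 × cos(38°) = 175.7 m
heave_B = 375 × cos(16.6°) = 359.4 m
total = 175.7 + 359.4 = 535 m

535 m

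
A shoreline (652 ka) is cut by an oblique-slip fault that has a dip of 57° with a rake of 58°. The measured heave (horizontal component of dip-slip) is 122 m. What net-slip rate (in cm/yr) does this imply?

dip-slip = heave / cos(dip) = 122 / cos(57°) = 224 m
net slip = dip-slip / sin(rake) = 224 / sin(58°) = 264.1 m
rate = 264.1 m / 652 ka = 0.000405 m/yr = 0.0405 cm/yr

0.0405 cm/yr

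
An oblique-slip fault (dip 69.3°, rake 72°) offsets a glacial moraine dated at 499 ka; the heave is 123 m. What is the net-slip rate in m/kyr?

dip-slip = heave / cos(dip) = 123 / cos(69.3°) = 348 m
net slip = dip-slip / sin(rake) = 348 / sin(72°) = 365.9 m
rate = 365.9 m / 499 ka = 0.000733 m/yr = 0.733 m/kyr

0.733 m/kyr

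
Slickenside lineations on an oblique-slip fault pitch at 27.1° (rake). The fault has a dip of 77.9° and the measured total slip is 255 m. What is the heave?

dip-slip = net slip × sin(rake) = 255 m × sin(27.1°) = 116.2 m
heave = dip-slip × cos(dip) = 116.2 × cos(77.9°) = 24.4 m

24.4 m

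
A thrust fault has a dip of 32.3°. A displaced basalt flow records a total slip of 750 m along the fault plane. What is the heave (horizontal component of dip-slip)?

634 m

heave = dip-slip × cos(dip) = 750 m × cos(32.3°) = 634 m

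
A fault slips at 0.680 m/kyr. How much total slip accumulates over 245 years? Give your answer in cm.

slip = rate × time = 0.680 m/kyr × 245 years = 0.167 m = 16.7 cm

16.7 cm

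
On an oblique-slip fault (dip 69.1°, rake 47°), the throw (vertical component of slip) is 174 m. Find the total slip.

255 m

dip-slip = throw / sin(dip) = 174 / sin(69.1°) = 186.3 m
net slip = dip-slip / sin(rake) = 186.3 / sin(47°) = 255 m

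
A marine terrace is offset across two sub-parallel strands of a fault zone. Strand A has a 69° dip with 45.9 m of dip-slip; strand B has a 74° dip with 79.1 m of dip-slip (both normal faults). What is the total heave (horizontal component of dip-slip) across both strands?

heave_A = 45.9 × cos(69°) = 16.45 m
heave_B = 79.1 × cos(74°) = 21.80 m
total = 16.45 + 21.80 = 38.3 m

38.3 m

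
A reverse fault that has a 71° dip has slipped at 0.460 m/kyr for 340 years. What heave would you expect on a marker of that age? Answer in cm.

5.09 cm

dip-slip = rate × time = 0.460 m/kyr × 340 years = 0.1564 m
heave = dip-slip × cos(dip) = 0.1564 × cos(71°) = 0.0509 m = 5.09 cm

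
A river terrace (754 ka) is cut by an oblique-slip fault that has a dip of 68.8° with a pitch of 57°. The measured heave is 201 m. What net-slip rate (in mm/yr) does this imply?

0.879 mm/yr

dip-slip = heave / cos(dip) = 201 / cos(68.8°) = 555.8 m
net slip = dip-slip / sin(rake) = 555.8 / sin(57°) = 662.7 m
rate = 662.7 m / 754 ka = 0.000879 m/yr = 0.879 mm/yr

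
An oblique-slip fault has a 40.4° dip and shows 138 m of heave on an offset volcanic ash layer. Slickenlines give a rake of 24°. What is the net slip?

446 m

dip-slip = heave / cos(dip) = 138 / cos(40.4°) = 181.2 m
net slip = dip-slip / sin(rake) = 181.2 / sin(24°) = 446 m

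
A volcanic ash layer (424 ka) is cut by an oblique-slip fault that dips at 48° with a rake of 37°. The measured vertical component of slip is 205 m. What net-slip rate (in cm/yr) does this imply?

dip-slip = throw / sin(dip) = 205 / sin(48°) = 275.9 m
net slip = dip-slip / sin(rake) = 275.9 / sin(37°) = 458.4 m
rate = 458.4 m / 424 ka = 0.00108 m/yr = 0.108 cm/yr

0.108 cm/yr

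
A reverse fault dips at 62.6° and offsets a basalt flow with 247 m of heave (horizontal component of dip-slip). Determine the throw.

477 m

throw = heave × tan(dip) = 247 × tan(62.6°) = 477 m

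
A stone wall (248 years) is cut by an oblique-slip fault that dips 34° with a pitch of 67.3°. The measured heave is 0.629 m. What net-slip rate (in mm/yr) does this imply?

3.32 mm/yr

dip-slip = heave / cos(dip) = 0.629 / cos(34°) = 0.7587 m
net slip = dip-slip / sin(rake) = 0.7587 / sin(67.3°) = 0.8224 m
rate = 0.8224 m / 248 years = 0.00332 m/yr = 3.32 mm/yr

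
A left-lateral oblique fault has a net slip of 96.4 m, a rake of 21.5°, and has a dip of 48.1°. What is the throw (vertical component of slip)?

dip-slip = net slip × sin(rake) = 96.4 m × sin(21.5°) = 35.33 m
throw = dip-slip × sin(dip) = 35.33 × sin(48.1°) = 26.3 m

26.3 m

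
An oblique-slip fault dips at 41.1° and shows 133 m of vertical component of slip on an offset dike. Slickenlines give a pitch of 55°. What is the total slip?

247 m

dip-slip = throw / sin(dip) = 133 / sin(41.1°) = 202.3 m
net slip = dip-slip / sin(rake) = 202.3 / sin(55°) = 247 m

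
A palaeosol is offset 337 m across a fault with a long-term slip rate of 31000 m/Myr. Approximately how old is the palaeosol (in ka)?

10.9 ka

age = offset / rate = 337 m / (31000 m/Myr) = 10900 yr = 10.9 ka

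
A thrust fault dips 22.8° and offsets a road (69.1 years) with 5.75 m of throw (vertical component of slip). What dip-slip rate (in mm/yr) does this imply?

dip-slip = throw / sin(dip) = 5.75 m / sin(22.8°) = 14.84 m
rate = 14.84 m / 69.1 years = 0.215 m/yr = 215 mm/yr

215 mm/yr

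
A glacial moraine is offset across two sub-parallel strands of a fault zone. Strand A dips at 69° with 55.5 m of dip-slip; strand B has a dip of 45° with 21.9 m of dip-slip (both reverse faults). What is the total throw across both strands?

67.3 m

throw_A = 55.5 × sin(69°) = 51.81 m
throw_B = 21.9 × sin(45°) = 15.49 m
total = 51.81 + 15.49 = 67.3 m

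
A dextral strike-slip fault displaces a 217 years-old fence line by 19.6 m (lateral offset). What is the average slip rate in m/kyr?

rate = 19.6 m / 217 years = 0.0903 m/yr = 90.3 m/kyr

90.3 m/kyr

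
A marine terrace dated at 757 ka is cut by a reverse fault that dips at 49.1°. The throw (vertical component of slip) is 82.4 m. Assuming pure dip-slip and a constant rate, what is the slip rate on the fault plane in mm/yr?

dip-slip = throw / sin(dip) = 82.4 m / sin(49.1°) = 109 m
rate = 109 m / 757 ka = 0.000144 m/yr = 0.144 mm/yr

0.144 mm/yr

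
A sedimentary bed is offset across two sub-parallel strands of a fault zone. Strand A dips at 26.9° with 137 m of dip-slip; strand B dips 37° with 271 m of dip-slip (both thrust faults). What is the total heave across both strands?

heave_A = 137 × cos(26.9°) = 122.2 m
heave_B = 271 × cos(37°) = 216.4 m
total = 122.2 + 216.4 = 339 m

339 m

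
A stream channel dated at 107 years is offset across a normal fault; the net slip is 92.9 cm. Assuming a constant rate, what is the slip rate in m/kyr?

8.68 m/kyr

rate = 92.9 cm / 107 years = 0.00868 m/yr = 8.68 m/kyr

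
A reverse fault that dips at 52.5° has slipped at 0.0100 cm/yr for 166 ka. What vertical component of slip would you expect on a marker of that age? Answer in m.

13.2 m

dip-slip = rate × time = 0.0100 cm/yr × 166 ka = 16.60 m
throw = dip-slip × sin(dip) = 16.60 × sin(52.5°) = 13.2 m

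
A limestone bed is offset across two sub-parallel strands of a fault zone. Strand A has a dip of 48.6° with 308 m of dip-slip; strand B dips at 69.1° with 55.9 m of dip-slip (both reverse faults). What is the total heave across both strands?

224 m

heave_A = 308 × cos(48.6°) = 203.7 m
heave_B = 55.9 × cos(69.1°) = 19.94 m
total = 203.7 + 19.94 = 224 m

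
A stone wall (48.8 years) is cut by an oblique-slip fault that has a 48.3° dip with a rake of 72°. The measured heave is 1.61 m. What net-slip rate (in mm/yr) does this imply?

52.1 mm/yr

dip-slip = heave / cos(dip) = 1.61 / cos(48.3°) = 2.420 m
net slip = dip-slip / sin(rake) = 2.420 / sin(72°) = 2.545 m
rate = 2.545 m / 48.8 years = 0.0521 m/yr = 52.1 mm/yr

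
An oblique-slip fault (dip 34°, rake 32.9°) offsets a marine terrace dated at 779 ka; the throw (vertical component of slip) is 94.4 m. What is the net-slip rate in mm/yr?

dip-slip = throw / sin(dip) = 94.4 / sin(34°) = 168.8 m
net slip = dip-slip / sin(rake) = 168.8 / sin(32.9°) = 310.8 m
rate = 310.8 m / 779 ka = 0.000399 m/yr = 0.399 mm/yr

0.399 mm/yr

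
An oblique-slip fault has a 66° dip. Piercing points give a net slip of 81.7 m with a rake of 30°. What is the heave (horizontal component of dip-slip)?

dip-slip = net slip × sin(rake) = 81.7 m × sin(30°) = 40.85 m
heave = dip-slip × cos(dip) = 40.85 × cos(66°) = 16.6 m

16.6 m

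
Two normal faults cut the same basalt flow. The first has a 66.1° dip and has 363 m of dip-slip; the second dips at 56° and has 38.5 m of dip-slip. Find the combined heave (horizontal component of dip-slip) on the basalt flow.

heave_A = 363 × cos(66.1°) = 147.1 m
heave_B = 38.5 × cos(56°) = 21.53 m
total = 147.1 + 21.53 = 169 m

169 m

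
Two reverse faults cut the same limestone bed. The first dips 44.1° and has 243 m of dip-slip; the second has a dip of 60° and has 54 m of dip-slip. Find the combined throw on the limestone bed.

throw_A = 243 × sin(44.1°) = 169.1 m
throw_B = 54 × sin(60°) = 46.77 m
total = 169.1 + 46.77 = 216 m

216 m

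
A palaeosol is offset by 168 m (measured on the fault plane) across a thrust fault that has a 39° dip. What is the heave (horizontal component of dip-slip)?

heave = dip-slip × cos(dip) = 168 m × cos(39°) = 131 m

131 m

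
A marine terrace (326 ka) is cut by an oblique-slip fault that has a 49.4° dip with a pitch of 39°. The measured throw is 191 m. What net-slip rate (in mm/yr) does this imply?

1.23 mm/yr

dip-slip = throw / sin(dip) = 191 / sin(49.4°) = 251.6 m
net slip = dip-slip / sin(rake) = 251.6 / sin(39°) = 399.7 m
rate = 399.7 m / 326 ka = 0.00123 m/yr = 1.23 mm/yr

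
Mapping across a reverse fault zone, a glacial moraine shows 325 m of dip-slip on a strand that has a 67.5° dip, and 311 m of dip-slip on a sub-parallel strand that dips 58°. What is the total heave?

289 m

heave_A = 325 × cos(67.5°) = 124.4 m
heave_B = 311 × cos(58°) = 164.8 m
total = 124.4 + 164.8 = 289 m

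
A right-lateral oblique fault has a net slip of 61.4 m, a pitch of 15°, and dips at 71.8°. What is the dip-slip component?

dip-slip = net slip × sin(rake) = 61.4 m × sin(15°) = 15.9 m

15.9 m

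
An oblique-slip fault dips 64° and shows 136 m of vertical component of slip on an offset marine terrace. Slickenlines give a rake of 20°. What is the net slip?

dip-slip = throw / sin(dip) = 136 / sin(64°) = 151.3 m
net slip = dip-slip / sin(rake) = 151.3 / sin(20°) = 442 m

442 m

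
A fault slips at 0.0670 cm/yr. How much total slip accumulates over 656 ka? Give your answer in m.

slip = rate × time = 0.0670 cm/yr × 656 ka = 440 m

440 m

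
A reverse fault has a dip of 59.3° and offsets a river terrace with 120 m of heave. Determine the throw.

202 m

throw = heave × tan(dip) = 120 × tan(59.3°) = 202 m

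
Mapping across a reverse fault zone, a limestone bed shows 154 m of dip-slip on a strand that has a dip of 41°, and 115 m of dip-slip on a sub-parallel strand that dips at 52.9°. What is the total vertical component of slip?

throw_A = 154 × sin(41°) = 101 m
throw_B = 115 × sin(52.9°) = 91.72 m
total = 101 + 91.72 = 193 m

193 m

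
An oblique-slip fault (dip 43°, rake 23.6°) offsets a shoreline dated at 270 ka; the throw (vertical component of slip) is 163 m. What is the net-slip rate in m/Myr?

dip-slip = throw / sin(dip) = 163 / sin(43°) = 239 m
net slip = dip-slip / sin(rake) = 239 / sin(23.6°) = 597 m
rate = 597 m / 270 ka = 0.00221 m/yr = 2210 m/Myr

2210 m/Myr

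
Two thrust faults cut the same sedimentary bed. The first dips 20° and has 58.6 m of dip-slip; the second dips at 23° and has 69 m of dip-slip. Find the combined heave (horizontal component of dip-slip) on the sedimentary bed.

119 m

heave_A = 58.6 × cos(20°) = 55.07 m
heave_B = 69 × cos(23°) = 63.51 m
total = 55.07 + 63.51 = 119 m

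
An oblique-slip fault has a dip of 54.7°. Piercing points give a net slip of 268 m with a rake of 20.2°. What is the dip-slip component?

dip-slip = net slip × sin(rake) = 268 m × sin(20.2°) = 92.5 m

92.5 m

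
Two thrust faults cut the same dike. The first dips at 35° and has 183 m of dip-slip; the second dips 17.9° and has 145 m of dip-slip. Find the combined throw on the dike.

150 m

throw_A = 183 × sin(35°) = 105 m
throw_B = 145 × sin(17.9°) = 44.57 m
total = 105 + 44.57 = 150 m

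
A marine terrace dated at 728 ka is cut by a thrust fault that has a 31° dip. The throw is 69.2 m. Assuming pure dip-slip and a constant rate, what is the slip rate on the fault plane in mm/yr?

dip-slip = throw / sin(dip) = 69.2 m / sin(31°) = 134.4 m
rate = 134.4 m / 728 ka = 0.000185 m/yr = 0.185 mm/yr

0.185 mm/yr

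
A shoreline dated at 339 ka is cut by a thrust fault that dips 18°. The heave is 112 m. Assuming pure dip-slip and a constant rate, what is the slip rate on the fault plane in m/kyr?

0.347 m/kyr

dip-slip = heave / cos(dip) = 112 m / cos(18°) = 117.8 m
rate = 117.8 m / 339 ka = 0.000347 m/yr = 0.347 m/kyr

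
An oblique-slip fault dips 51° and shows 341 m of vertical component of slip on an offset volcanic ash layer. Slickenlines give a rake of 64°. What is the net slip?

dip-slip = throw / sin(dip) = 341 / sin(51°) = 438.8 m
net slip = dip-slip / sin(rake) = 438.8 / sin(64°) = 488 m

488 m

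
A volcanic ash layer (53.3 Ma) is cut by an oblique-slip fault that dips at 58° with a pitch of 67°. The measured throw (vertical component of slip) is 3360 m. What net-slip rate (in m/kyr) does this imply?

0.0808 m/kyr

dip-slip = throw / sin(dip) = 3360 / sin(58°) = 3962 m
net slip = dip-slip / sin(rake) = 3962 / sin(67°) = 4304 m
rate = 4304 m / 53.3 Ma = 0.0000808 m/yr = 0.0808 m/kyr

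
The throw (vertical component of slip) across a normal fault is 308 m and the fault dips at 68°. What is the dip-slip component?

dip-slip = throw / sin(dip) = 308 / sin(68°) = 332 m

332 m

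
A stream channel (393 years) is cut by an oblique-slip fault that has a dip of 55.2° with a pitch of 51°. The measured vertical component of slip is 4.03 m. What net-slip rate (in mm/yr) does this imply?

16.1 mm/yr

dip-slip = throw / sin(dip) = 4.03 / sin(55.2°) = 4.908 m
net slip = dip-slip / sin(rake) = 4.908 / sin(51°) = 6.315 m
rate = 6.315 m / 393 years = 0.0161 m/yr = 16.1 mm/yr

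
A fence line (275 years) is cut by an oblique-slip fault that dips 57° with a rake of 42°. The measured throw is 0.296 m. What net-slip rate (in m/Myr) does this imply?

1920 m/Myr

dip-slip = throw / sin(dip) = 0.296 / sin(57°) = 0.3529 m
net slip = dip-slip / sin(rake) = 0.3529 / sin(42°) = 0.5275 m
rate = 0.5275 m / 275 years = 0.00192 m/yr = 1920 m/Myr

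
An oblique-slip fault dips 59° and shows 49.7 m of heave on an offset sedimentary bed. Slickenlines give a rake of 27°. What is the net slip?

dip-slip = heave / cos(dip) = 49.7 / cos(59°) = 96.50 m
net slip = dip-slip / sin(rake) = 96.50 / sin(27°) = 213 m

213 m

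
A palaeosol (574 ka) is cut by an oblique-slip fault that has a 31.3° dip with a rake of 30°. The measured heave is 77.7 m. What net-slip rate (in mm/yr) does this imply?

0.317 mm/yr

dip-slip = heave / cos(dip) = 77.7 / cos(31.3°) = 90.93 m
net slip = dip-slip / sin(rake) = 90.93 / sin(30°) = 181.9 m
rate = 181.9 m / 574 ka = 0.000317 m/yr = 0.317 mm/yr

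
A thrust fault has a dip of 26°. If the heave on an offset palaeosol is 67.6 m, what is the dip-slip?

dip-slip = heave / cos(dip) = 67.6 / cos(26°) = 75.2 m

75.2 m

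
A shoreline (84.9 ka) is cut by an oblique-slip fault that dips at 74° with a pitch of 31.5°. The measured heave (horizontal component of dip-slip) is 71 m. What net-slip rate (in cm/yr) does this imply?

0.581 cm/yr

dip-slip = heave / cos(dip) = 71 / cos(74°) = 257.6 m
net slip = dip-slip / sin(rake) = 257.6 / sin(31.5°) = 493 m
rate = 493 m / 84.9 ka = 0.00581 m/yr = 0.581 cm/yr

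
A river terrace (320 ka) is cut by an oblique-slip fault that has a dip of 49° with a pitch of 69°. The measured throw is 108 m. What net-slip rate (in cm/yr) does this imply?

dip-slip = throw / sin(dip) = 108 / sin(49°) = 143.1 m
net slip = dip-slip / sin(rake) = 143.1 / sin(69°) = 153.3 m
rate = 153.3 m / 320 ka = 0.000479 m/yr = 0.0479 cm/yr

0.0479 cm/yr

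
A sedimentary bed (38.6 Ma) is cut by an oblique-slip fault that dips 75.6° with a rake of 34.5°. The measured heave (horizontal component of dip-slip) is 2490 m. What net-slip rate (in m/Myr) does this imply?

458 m/Myr

dip-slip = heave / cos(dip) = 2490 / cos(75.6°) = 10010 m
net slip = dip-slip / sin(rake) = 10010 / sin(34.5°) = 17680 m
rate = 17680 m / 38.6 Ma = 0.000458 m/yr = 458 m/Myr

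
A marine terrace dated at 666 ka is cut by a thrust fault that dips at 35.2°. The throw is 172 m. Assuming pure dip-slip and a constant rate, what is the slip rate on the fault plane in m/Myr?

dip-slip = throw / sin(dip) = 172 m / sin(35.2°) = 298.4 m
rate = 298.4 m / 666 ka = 0.000448 m/yr = 448 m/Myr

448 m/Myr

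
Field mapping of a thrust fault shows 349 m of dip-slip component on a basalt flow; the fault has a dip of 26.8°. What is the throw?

throw = dip-slip × sin(dip) = 349 m × sin(26.8°) = 157 m

157 m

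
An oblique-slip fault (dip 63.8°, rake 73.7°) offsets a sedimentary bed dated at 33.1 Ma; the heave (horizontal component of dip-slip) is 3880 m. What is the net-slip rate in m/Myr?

277 m/Myr

dip-slip = heave / cos(dip) = 3880 / cos(63.8°) = 8788 m
net slip = dip-slip / sin(rake) = 8788 / sin(73.7°) = 9156 m
rate = 9156 m / 33.1 Ma = 0.000277 m/yr = 277 m/Myr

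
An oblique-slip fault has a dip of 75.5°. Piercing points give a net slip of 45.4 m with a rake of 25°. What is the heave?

4.80 m

dip-slip = net slip × sin(rake) = 45.4 m × sin(25°) = 19.19 m
heave = dip-slip × cos(dip) = 19.19 × cos(75.5°) = 4.80 m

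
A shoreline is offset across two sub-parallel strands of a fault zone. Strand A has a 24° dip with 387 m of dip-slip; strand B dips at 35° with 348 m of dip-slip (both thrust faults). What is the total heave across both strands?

heave_A = 387 × cos(24°) = 353.5 m
heave_B = 348 × cos(35°) = 285.1 m
total = 353.5 + 285.1 = 639 m

639 m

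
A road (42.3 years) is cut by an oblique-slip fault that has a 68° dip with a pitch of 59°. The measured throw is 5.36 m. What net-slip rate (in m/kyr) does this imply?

159 m/kyr

dip-slip = throw / sin(dip) = 5.36 / sin(68°) = 5.781 m
net slip = dip-slip / sin(rake) = 5.781 / sin(59°) = 6.744 m
rate = 6.744 m / 42.3 years = 0.159 m/yr = 159 m/kyr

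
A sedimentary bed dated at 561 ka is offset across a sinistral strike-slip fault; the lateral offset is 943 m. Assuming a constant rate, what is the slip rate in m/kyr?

1.68 m/kyr

rate = 943 m / 561 ka = 0.00168 m/yr = 1.68 m/kyr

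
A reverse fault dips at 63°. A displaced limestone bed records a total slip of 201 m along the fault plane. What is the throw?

throw = dip-slip × sin(dip) = 201 m × sin(63°) = 179 m

179 m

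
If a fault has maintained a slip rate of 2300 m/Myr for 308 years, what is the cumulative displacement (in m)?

0.708 m

slip = rate × time = 2300 m/Myr × 308 years = 0.708 m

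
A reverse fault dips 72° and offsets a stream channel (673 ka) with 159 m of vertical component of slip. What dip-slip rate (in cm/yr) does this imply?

0.0248 cm/yr

dip-slip = throw / sin(dip) = 159 m / sin(72°) = 167.2 m
rate = 167.2 m / 673 ka = 0.000248 m/yr = 0.0248 cm/yr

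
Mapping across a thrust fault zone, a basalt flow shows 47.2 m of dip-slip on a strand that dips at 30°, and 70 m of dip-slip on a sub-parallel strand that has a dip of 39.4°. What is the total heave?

heave_A = 47.2 × cos(30°) = 40.88 m
heave_B = 70 × cos(39.4°) = 54.09 m
total = 40.88 + 54.09 = 95 m

95 m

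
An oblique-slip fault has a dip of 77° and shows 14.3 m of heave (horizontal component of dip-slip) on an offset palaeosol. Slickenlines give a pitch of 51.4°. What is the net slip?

dip-slip = heave / cos(dip) = 14.3 / cos(77°) = 63.57 m
net slip = dip-slip / sin(rake) = 63.57 / sin(51.4°) = 81.3 m

81.3 m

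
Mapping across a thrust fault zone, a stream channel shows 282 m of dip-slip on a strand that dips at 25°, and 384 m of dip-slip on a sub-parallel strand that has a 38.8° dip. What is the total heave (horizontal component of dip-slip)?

heave_A = 282 × cos(25°) = 255.6 m
heave_B = 384 × cos(38.8°) = 299.3 m
total = 255.6 + 299.3 = 555 m

555 m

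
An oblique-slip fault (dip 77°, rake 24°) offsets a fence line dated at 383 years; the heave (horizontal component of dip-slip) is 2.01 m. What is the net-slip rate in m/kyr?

57.4 m/kyr

dip-slip = heave / cos(dip) = 2.01 / cos(77°) = 8.935 m
net slip = dip-slip / sin(rake) = 8.935 / sin(24°) = 21.97 m
rate = 21.97 m / 383 years = 0.0574 m/yr = 57.4 m/kyr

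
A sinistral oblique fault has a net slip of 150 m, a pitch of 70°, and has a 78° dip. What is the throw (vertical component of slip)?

138 m

dip-slip = net slip × sin(rake) = 150 m × sin(70°) = 141 m
throw = dip-slip × sin(dip) = 141 × sin(78°) = 138 m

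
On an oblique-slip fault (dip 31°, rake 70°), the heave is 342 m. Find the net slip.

dip-slip = heave / cos(dip) = 342 / cos(31°) = 399 m
net slip = dip-slip / sin(rake) = 399 / sin(70°) = 425 m

425 m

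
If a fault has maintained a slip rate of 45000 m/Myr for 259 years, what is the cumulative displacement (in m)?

11.7 m

slip = rate × time = 45000 m/Myr × 259 years = 11.7 m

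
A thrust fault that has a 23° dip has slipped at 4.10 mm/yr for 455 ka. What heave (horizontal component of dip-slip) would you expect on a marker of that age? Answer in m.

1720 m

dip-slip = rate × time = 4.10 mm/yr × 455 ka = 1865 m
heave = dip-slip × cos(dip) = 1865 × cos(23°) = 1720 m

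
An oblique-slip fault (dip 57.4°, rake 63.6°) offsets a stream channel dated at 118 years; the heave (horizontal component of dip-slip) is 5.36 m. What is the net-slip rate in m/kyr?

94.1 m/kyr

dip-slip = heave / cos(dip) = 5.36 / cos(57.4°) = 9.949 m
net slip = dip-slip / sin(rake) = 9.949 / sin(63.6°) = 11.11 m
rate = 11.11 m / 118 years = 0.0941 m/yr = 94.1 m/kyr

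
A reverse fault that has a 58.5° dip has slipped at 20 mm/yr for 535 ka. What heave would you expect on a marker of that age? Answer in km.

dip-slip = rate × time = 20 mm/yr × 535 ka = 10700 m
heave = dip-slip × cos(dip) = 10700 × cos(58.5°) = 5590 m = 5.59 km

5.59 km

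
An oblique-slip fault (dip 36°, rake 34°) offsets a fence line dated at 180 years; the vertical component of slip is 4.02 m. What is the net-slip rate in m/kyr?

dip-slip = throw / sin(dip) = 4.02 / sin(36°) = 6.839 m
net slip = dip-slip / sin(rake) = 6.839 / sin(34°) = 12.23 m
rate = 12.23 m / 180 years = 0.0679 m/yr = 67.9 m/kyr

67.9 m/kyr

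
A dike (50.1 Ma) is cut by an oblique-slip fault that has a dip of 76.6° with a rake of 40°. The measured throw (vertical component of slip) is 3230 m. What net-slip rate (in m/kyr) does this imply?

0.103 m/kyr

dip-slip = throw / sin(dip) = 3230 / sin(76.6°) = 3320 m
net slip = dip-slip / sin(rake) = 3320 / sin(40°) = 5166 m
rate = 5166 m / 50.1 Ma = 0.000103 m/yr = 0.103 m/kyr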